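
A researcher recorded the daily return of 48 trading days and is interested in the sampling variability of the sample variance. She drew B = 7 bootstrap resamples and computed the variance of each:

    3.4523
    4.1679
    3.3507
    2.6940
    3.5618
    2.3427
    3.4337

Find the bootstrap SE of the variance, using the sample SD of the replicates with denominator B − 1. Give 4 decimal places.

SE* = 0.5983

Bootstrap SE is the standard deviation of the 7 replicate variances.
Mean of replicates: (3.4523 + 4.1679 + 3.3507 + 2.6940 + 3.5618 + 2.3427 + 3.4337) / 7 = 23.00310 / 7 = 3.28616
Sum of squared deviations: (+0.16614)² + (+0.88174)² + (+0.06454)² + (−0.59216)² + (+0.27564)² + (−0.94346)² + (+0.14754)² = 2.14775
Variance = 2.14775 / 6 = 0.35796
SE* = √0.35796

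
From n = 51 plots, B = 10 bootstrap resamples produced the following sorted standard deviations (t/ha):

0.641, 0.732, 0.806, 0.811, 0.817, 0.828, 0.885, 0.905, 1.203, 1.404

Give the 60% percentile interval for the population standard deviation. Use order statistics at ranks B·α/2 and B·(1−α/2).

α = 0.40; lower rank = 10 × 0.200 = 2; upper rank = 10 × 0.800 = 8.
The 2nd smallest replicate is 0.732; the 8th is 0.905.

(0.732, 0.905)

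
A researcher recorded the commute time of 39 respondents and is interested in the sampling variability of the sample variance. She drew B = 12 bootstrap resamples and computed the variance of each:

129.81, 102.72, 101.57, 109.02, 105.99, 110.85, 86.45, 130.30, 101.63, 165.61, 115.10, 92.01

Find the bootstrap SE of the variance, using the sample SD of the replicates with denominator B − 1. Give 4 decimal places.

SE* = 21.1762

Bootstrap SE is the standard deviation of the 12 replicate variances.
Mean of replicates: (129.81 + 102.72 + 101.57 + 109.02 + 105.99 + 110.85 + 86.45 + 130.30 + 101.63 + 165.61 + 115.10 + 92.01) / 12 = 1351.06000 / 12 = 112.58833
Sum of squared deviations: (+17.22167)² + (−9.86833)² + (−11.01833)² + (−3.56833)² + (−6.59833)² + (−1.73833)² + (−26.13833)² + (+17.71167)² + (−10.95833)² + (+53.02167)² + (+2.51167)² + (−20.57833)² = 4932.74037
Variance = 4932.74037 / 11 = 448.43094
SE* = √448.43094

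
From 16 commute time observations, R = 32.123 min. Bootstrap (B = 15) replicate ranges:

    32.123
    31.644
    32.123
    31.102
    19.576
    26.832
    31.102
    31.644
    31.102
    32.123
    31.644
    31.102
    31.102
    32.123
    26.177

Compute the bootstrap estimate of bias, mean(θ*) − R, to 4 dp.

mean(θ*) = (32.123 + 31.644 + 32.123 + 31.102 + 19.576 + 26.832 + 31.102 + 31.644 + 31.102 + 32.123 + 31.644 + 31.102 + 31.102 + 32.123 + 26.177) / 15 = 30.10127
bias = 30.10127 − 32.123

bias = −2.0217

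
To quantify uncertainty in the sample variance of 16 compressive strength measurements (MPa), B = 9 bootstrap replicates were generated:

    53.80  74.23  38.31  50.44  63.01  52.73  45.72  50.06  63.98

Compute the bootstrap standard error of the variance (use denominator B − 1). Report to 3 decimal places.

SE* = 10.783

Bootstrap SE is the standard deviation of the 9 replicate variances.
Mean of replicates: (53.80 + 74.23 + 38.31 + 50.44 + 63.01 + 52.73 + 45.72 + 50.06 + 63.98) / 9 = 492.2800 / 9 = 54.6978
Sum of squared deviations: (−0.8978)² + (+19.5322)² + (−16.3878)² + (−4.2578)² + (+8.3122)² + (−1.9678)² + (−8.9778)² + (−4.6378)² + (+9.2822)² = 930.2360
Variance = 930.2360 / 8 = 116.2795
SE* = √116.2795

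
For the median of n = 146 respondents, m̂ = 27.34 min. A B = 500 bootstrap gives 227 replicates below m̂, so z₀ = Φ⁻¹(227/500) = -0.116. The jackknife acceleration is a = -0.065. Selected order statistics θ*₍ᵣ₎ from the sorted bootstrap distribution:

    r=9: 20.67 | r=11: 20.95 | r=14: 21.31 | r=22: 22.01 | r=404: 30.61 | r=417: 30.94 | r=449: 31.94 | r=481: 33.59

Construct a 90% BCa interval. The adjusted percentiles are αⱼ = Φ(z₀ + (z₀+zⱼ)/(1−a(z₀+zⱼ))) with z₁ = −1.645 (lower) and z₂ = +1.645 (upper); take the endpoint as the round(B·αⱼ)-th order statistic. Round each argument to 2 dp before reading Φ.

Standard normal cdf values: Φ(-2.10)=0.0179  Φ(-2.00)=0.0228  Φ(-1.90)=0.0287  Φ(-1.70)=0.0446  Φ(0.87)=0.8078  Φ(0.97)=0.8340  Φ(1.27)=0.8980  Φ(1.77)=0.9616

Lower: z₀ + z₁ = -0.116 + (-1.645) = -1.761; 1 − a(z₀+z₁) = 1 − (-0.065)(-1.761) = 0.8855; argument = -0.116 + (-1.761)/0.8855 = -2.1046 → -2.10.
α₁ = Φ(-2.10) = 0.0179; rank = round(500 × 0.0179) = 9; θ*₍9₎ = 20.67.
Upper: z₀ + z₂ = 1.529; 1 − a(z₀+z₂) = 1.0994; argument = 1.2748 → 1.27; α₂ = 0.8980; rank = 449; θ*₍449₎ = 31.94.

(20.67, 31.94)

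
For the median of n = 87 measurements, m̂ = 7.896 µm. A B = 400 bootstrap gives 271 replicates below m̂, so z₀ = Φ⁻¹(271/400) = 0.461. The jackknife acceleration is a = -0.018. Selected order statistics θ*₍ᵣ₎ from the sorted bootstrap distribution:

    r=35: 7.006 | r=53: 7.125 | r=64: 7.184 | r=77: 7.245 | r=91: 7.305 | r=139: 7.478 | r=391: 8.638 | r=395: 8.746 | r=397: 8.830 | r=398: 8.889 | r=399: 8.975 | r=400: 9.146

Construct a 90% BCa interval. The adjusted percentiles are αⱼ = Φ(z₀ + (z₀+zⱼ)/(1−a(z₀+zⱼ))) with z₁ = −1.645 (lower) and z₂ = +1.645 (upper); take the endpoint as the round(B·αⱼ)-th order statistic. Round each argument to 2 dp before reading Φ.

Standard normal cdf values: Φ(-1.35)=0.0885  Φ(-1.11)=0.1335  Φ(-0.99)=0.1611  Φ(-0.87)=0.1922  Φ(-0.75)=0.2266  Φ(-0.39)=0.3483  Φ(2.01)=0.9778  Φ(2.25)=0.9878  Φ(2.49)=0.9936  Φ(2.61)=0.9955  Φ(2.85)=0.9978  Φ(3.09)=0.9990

Lower: z₀ + z₁ = 0.461 + (-1.645) = -1.184; 1 − a(z₀+z₁) = 1 − (-0.018)(-1.184) = 0.9787; argument = 0.461 + (-1.184)/0.9787 = -0.7488 → -0.75.
α₁ = Φ(-0.75) = 0.2266; rank = round(400 × 0.2266) = 91; θ*₍91₎ = 7.305.
Upper: z₀ + z₂ = 2.106; 1 − a(z₀+z₂) = 1.0379; argument = 2.4901 → 2.49; α₂ = 0.9936; rank = 397; θ*₍397₎ = 8.830.

(7.305, 8.830)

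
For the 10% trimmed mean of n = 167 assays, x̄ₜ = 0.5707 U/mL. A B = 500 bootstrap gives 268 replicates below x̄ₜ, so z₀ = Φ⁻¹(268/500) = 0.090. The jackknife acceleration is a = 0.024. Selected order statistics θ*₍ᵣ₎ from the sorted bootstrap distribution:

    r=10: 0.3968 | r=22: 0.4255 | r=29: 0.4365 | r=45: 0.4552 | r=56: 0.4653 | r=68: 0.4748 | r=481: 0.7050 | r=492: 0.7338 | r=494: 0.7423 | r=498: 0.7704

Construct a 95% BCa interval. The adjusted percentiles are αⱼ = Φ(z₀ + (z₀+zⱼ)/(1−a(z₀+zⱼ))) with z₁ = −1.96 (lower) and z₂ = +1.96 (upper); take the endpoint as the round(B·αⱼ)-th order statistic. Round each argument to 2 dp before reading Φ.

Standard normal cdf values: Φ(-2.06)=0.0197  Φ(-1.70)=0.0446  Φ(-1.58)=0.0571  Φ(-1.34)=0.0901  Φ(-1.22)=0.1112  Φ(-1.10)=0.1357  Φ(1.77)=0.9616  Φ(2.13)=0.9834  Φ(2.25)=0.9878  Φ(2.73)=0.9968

Lower: z₀ + z₁ = 0.090 + (-1.960) = -1.870; 1 − a(z₀+z₁) = 1 − (0.024)(-1.870) = 1.0449; argument = 0.090 + (-1.870)/1.0449 = -1.6997 → -1.70.
α₁ = Φ(-1.70) = 0.0446; rank = round(500 × 0.0446) = 22; θ*₍22₎ = 0.4255.
Upper: z₀ + z₂ = 2.050; 1 − a(z₀+z₂) = 0.9508; argument = 2.2461 → 2.25; α₂ = 0.9878; rank = 494; θ*₍494₎ = 0.7423.

(0.4255, 0.7423)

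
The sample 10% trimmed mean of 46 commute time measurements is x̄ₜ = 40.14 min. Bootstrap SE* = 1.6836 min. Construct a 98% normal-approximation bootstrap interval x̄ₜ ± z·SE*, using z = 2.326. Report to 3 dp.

(36.224, 44.056)

Margin = 2.326 × 1.6836 = 3.9161
Interval: 40.14 ± 3.9161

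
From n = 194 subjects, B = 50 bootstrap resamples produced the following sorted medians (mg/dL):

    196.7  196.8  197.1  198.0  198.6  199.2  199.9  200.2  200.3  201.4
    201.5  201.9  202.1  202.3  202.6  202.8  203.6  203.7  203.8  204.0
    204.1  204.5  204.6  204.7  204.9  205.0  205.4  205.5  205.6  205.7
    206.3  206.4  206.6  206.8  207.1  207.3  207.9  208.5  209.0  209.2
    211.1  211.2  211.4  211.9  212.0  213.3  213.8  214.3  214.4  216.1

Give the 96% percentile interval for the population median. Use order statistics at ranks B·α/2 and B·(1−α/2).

(196.7, 214.4)

α = 0.04; lower rank = 50 × 0.020 = 1; upper rank = 50 × 0.980 = 49.
The 1st smallest replicate is 196.7; the 49th is 214.4.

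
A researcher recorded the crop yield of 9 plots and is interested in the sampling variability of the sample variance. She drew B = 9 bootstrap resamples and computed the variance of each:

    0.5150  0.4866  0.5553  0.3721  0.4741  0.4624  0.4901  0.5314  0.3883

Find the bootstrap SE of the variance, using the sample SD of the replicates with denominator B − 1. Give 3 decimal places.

SE* = 0.061

Bootstrap SE is the standard deviation of the 9 replicate variances.
Mean of replicates: (0.5150 + 0.4866 + 0.5553 + 0.3721 + 0.4741 + 0.4624 + 0.4901 + 0.5314 + 0.3883) / 9 = 4.27530 / 9 = 0.47503
Sum of squared deviations: (+0.03997)² + (+0.01157)² + (+0.08027)² + (−0.10293)² + (−0.00093)² + (−0.01263)² + (+0.01507)² + (+0.05637)² + (−0.08673)² = 0.02986
Variance = 0.02986 / 8 = 0.00373
SE* = √0.00373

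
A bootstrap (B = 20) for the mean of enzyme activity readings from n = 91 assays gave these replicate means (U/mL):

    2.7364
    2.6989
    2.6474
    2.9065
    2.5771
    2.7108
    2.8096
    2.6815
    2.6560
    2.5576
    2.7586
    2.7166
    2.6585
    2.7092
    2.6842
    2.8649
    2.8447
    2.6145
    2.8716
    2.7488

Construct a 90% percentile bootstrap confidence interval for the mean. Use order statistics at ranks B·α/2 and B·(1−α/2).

(2.5576, 2.8716)

Sorted replicates: 2.5576, 2.5771, 2.6145, 2.6474, 2.6560, 2.6585, 2.6815, 2.6842, 2.6989, 2.7092, 2.7108, 2.7166, 2.7364, 2.7488, 2.7586, 2.8096, 2.8447, 2.8649, 2.8716, 2.9065
α = 0.10; lower rank = 20 × 0.050 = 1; upper rank = 20 × 0.950 = 19.
The 1st smallest replicate is 2.5576; the 19th is 2.8716.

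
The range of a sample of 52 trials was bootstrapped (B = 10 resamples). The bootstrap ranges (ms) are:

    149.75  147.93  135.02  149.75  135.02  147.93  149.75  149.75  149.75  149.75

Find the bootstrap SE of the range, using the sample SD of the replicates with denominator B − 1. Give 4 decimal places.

Bootstrap SE is the standard deviation of the 10 replicate ranges.
Mean of replicates: (149.75 + 147.93 + 135.02 + 149.75 + 135.02 + 147.93 + 149.75 + 149.75 + 149.75 + 149.75) / 10 = 1464.40000 / 10 = 146.44000
Sum of squared deviations: (+3.31000)² + (+1.49000)² + (−11.42000)² + (+3.31000)² + (−11.42000)² + (+1.49000)² + (+3.31000)² + (+3.31000)² + (+3.31000)² + (+3.31000)² = 331.00960
Variance = 331.00960 / 9 = 36.77884
SE* = √36.77884

SE* = 6.0646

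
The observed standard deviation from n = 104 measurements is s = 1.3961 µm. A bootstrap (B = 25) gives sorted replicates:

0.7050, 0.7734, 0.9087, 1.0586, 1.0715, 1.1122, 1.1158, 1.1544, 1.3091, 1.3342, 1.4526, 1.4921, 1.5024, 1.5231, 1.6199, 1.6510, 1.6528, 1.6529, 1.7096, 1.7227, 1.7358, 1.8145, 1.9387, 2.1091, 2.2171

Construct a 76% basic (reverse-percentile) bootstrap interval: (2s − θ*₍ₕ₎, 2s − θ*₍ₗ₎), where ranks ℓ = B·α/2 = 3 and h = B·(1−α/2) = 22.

Percentile endpoints at ranks 3 and 22: θ*₍3₎ = 0.9087, θ*₍22₎ = 1.8145.
Basic interval reflects these around s:
  lower = 2 × 1.3961 − 1.8145 = 0.9777
  upper = 2 × 1.3961 − 0.9087 = 1.8835

(0.9777, 1.8835)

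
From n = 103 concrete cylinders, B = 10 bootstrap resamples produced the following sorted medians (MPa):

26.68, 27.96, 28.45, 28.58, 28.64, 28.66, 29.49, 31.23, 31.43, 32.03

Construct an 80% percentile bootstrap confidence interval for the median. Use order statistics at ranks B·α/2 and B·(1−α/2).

(26.68, 31.43)

α = 0.20; lower rank = 10 × 0.100 = 1; upper rank = 10 × 0.900 = 9.
The 1st smallest replicate is 26.68; the 9th is 31.43.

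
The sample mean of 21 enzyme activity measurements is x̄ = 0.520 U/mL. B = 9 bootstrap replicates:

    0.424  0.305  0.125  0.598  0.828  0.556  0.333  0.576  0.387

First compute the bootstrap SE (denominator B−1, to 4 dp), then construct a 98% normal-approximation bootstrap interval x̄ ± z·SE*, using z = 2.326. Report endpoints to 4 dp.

(0.0432, 0.9968)

Mean of replicates = 0.4591; sum of squared deviations = 0.3361; SE* = √(0.3361/8) = 0.2050
Margin = 2.326 × 0.2050 = 0.47683
Interval: 0.520 ± 0.47683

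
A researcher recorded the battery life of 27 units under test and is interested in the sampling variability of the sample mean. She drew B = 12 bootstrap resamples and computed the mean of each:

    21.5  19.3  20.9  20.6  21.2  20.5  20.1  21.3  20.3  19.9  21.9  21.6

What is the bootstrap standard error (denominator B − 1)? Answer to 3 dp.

SE* = 0.779

Bootstrap SE is the standard deviation of the 12 replicate means.
Mean of replicates: (21.5 + 19.3 + 20.9 + 20.6 + 21.2 + 20.5 + 20.1 + 21.3 + 20.3 + 19.9 + 21.9 + 21.6) / 12 = 249.1000 / 12 = 20.7583
Sum of squared deviations: (+0.7417)² + (−1.4583)² + (+0.1417)² + (−0.1583)² + (+0.4417)² + (−0.2583)² + (−0.6583)² + (+0.5417)² + (−0.4583)² + (−0.8583)² + (+1.1417)² + (+0.8417)² = 6.6692
Variance = 6.6692 / 11 = 0.6063
SE* = √0.6063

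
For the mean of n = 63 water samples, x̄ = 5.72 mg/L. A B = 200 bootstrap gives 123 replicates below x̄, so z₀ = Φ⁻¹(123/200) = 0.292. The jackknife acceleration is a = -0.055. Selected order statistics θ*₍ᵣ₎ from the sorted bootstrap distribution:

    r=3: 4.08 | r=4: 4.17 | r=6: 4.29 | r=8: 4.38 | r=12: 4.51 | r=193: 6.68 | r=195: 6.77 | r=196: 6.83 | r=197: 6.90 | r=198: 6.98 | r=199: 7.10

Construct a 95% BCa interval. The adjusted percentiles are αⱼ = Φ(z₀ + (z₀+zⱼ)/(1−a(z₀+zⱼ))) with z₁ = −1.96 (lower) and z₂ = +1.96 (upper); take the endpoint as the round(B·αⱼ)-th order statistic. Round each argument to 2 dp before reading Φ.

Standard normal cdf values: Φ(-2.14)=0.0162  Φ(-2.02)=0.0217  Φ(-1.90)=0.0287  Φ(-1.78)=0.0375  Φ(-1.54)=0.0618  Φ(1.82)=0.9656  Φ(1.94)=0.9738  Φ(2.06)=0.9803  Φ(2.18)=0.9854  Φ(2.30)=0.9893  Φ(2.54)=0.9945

Lower: z₀ + z₁ = 0.292 + (-1.960) = -1.668; 1 − a(z₀+z₁) = 1 − (-0.055)(-1.668) = 0.9083; argument = 0.292 + (-1.668)/0.9083 = -1.5445 → -1.54.
α₁ = Φ(-1.54) = 0.0618; rank = round(200 × 0.0618) = 12; θ*₍12₎ = 4.51.
Upper: z₀ + z₂ = 2.252; 1 − a(z₀+z₂) = 1.1239; argument = 2.2958 → 2.30; α₂ = 0.9893; rank = 198; θ*₍198₎ = 6.98.

(4.51, 6.98)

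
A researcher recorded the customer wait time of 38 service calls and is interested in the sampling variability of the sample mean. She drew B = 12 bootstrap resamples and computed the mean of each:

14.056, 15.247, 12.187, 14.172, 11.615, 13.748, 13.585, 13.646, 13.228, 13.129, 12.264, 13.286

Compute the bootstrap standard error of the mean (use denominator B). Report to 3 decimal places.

SE* = 0.944

Bootstrap SE is the standard deviation of the 12 replicate means.
Mean of replicates: (14.056 + 15.247 + 12.187 + 14.172 + 11.615 + 13.748 + 13.585 + 13.646 + 13.228 + 13.129 + 12.264 + 13.286) / 12 = 160.1630 / 12 = 13.3469
Sum of squared deviations: (+0.7091)² + (+1.9001)² + (−1.1599)² + (+0.8251)² + (−1.7319)² + (+0.4011)² + (+0.2381)² + (+0.2991)² + (−0.1189)² + (−0.2179)² + (−1.0829)² + (−0.0609)² = 10.6839
Variance = 10.6839 / 12 = 0.8903
SE* = √0.8903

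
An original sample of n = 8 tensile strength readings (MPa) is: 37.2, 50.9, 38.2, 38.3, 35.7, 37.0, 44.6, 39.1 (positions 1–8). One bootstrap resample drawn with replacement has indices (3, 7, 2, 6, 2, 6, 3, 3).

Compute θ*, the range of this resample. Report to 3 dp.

Resample values: 38.2, 44.6, 50.9, 37.0, 50.9, 37.0, 38.2, 38.2.
Range = 50.9 − 37.0 = 13.900

θ* = 13.900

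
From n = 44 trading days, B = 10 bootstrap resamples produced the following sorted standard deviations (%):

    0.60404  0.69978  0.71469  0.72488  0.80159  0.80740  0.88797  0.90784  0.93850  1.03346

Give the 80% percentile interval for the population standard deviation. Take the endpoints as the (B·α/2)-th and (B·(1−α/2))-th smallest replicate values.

(0.60404, 0.93850)

α = 0.20; lower rank = 10 × 0.100 = 1; upper rank = 10 × 0.900 = 9.
The 1st smallest replicate is 0.60404; the 9th is 0.93850.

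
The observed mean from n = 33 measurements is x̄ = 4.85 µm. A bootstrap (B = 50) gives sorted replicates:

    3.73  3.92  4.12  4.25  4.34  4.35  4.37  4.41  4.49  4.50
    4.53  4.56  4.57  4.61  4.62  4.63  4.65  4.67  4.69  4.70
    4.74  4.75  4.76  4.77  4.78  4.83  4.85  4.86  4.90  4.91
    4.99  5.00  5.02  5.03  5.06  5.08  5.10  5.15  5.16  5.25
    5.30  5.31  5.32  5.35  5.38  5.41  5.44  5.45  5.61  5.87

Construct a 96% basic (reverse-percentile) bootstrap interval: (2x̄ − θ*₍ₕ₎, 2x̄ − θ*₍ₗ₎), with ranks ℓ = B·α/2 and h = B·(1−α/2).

(4.09, 5.97)

Percentile endpoints at ranks 1 and 49: θ*₍1₎ = 3.73, θ*₍49₎ = 5.61.
Basic interval reflects these around x̄:
  lower = 2 × 4.85 − 5.61 = 4.09
  upper = 2 × 4.85 − 3.73 = 5.97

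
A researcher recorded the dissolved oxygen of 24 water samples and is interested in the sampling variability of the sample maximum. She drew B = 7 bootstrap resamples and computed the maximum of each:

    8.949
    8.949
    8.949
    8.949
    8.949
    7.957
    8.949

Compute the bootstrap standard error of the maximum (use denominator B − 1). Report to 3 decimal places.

SE* = 0.375

Bootstrap SE is the standard deviation of the 7 replicate maximums.
Mean of replicates: (8.949 + 8.949 + 8.949 + 8.949 + 8.949 + 7.957 + 8.949) / 7 = 61.6510 / 7 = 8.8073
Sum of squared deviations: (+0.1417)² + (+0.1417)² + (+0.1417)² + (+0.1417)² + (+0.1417)² + (−0.8503)² + (+0.1417)² = 0.8435
Variance = 0.8435 / 6 = 0.1406
SE* = √0.1406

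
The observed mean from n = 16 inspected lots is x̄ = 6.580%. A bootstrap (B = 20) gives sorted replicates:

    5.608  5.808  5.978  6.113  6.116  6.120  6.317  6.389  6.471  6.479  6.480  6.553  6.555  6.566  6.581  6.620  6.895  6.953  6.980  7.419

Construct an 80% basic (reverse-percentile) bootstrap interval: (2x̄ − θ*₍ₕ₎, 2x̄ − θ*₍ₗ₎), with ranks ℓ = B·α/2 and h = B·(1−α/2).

(6.207, 7.352)

Percentile endpoints at ranks 2 and 18: θ*₍2₎ = 5.808, θ*₍18₎ = 6.953.
Basic interval reflects these around x̄:
  lower = 2 × 6.580 − 6.953 = 6.207
  upper = 2 × 6.580 − 5.808 = 7.352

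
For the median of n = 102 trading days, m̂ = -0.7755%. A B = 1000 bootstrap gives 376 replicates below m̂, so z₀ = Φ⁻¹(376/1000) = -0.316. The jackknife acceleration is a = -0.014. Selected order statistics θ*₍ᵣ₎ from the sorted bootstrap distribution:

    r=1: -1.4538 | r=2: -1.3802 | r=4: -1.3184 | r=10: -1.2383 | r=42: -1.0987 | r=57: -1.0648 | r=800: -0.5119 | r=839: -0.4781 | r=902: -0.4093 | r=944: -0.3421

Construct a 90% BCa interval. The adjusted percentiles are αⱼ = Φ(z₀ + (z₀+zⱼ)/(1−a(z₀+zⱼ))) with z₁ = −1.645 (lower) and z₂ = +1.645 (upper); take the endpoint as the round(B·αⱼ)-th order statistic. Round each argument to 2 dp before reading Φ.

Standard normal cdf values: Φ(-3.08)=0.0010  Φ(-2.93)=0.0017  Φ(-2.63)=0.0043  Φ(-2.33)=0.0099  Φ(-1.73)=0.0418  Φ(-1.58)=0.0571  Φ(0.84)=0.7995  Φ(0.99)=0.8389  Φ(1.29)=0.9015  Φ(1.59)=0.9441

Lower: z₀ + z₁ = -0.316 + (-1.645) = -1.961; 1 − a(z₀+z₁) = 1 − (-0.014)(-1.961) = 0.9725; argument = -0.316 + (-1.961)/0.9725 = -2.3324 → -2.33.
α₁ = Φ(-2.33) = 0.0099; rank = round(1000 × 0.0099) = 10; θ*₍10₎ = -1.2383.
Upper: z₀ + z₂ = 1.329; 1 − a(z₀+z₂) = 1.0186; argument = 0.9887 → 0.99; α₂ = 0.8389; rank = 839; θ*₍839₎ = -0.4781.

(-1.2383, -0.4781)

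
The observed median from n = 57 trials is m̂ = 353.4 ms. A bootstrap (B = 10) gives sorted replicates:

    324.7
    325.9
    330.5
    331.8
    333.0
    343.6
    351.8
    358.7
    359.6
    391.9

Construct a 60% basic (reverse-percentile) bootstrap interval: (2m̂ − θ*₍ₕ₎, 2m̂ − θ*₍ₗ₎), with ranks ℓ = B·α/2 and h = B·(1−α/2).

Percentile endpoints at ranks 2 and 8: θ*₍2₎ = 325.9, θ*₍8₎ = 358.7.
Basic interval reflects these around m̂:
  lower = 2 × 353.4 − 358.7 = 348.1
  upper = 2 × 353.4 − 325.9 = 380.9

(348.1, 380.9)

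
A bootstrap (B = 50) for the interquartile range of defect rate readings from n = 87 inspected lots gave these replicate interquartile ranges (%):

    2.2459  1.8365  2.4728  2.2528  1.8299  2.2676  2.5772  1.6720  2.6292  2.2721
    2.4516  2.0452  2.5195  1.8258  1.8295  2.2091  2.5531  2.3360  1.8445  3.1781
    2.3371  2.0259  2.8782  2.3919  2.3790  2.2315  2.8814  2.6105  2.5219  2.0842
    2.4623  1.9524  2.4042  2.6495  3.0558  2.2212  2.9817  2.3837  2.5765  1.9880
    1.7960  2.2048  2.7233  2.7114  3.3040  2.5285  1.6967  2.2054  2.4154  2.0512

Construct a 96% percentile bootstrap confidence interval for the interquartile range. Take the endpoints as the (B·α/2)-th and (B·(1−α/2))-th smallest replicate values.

(1.6720, 3.1781)

Sorted replicates: 1.6720, 1.6967, 1.7960, 1.8258, 1.8295, 1.8299, 1.8365, 1.8445, 1.9524, 1.9880, 2.0259, 2.0452, 2.0512, 2.0842, 2.2048, 2.2054, 2.2091, 2.2212, 2.2315, 2.2459, 2.2528, 2.2676, 2.2721, 2.3360, 2.3371, 2.3790, 2.3837, 2.3919, 2.4042, 2.4154, 2.4516, 2.4623, 2.4728, 2.5195, 2.5219, 2.5285, 2.5531, 2.5765, 2.5772, 2.6105, 2.6292, 2.6495, 2.7114, 2.7233, 2.8782, 2.8814, 2.9817, 3.0558, 3.1781, 3.3040
α = 0.04; lower rank = 50 × 0.020 = 1; upper rank = 50 × 0.980 = 49.
The 1st smallest replicate is 1.6720; the 49th is 3.1781.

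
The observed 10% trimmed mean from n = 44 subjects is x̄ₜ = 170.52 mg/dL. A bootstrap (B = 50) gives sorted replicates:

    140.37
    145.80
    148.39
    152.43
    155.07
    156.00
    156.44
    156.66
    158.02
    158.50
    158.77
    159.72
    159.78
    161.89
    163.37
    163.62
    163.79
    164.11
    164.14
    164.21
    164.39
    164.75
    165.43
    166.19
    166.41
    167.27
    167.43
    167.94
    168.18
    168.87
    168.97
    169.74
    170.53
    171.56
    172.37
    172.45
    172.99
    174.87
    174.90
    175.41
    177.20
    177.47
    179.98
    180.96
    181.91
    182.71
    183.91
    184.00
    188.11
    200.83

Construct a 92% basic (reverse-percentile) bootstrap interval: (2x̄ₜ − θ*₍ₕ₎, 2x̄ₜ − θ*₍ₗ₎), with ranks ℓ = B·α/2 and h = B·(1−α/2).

Percentile endpoints at ranks 2 and 48: θ*₍2₎ = 145.80, θ*₍48₎ = 184.00.
Basic interval reflects these around x̄ₜ:
  lower = 2 × 170.52 − 184.00 = 157.04
  upper = 2 × 170.52 − 145.80 = 195.24

(157.04, 195.24)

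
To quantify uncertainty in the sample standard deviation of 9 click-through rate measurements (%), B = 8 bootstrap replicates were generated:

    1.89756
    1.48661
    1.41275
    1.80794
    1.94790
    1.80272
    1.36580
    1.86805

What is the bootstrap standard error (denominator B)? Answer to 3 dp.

Bootstrap SE is the standard deviation of the 8 replicate standard deviations.
Mean of replicates: (1.89756 + 1.48661 + 1.41275 + 1.80794 + 1.94790 + 1.80272 + 1.36580 + 1.86805) / 8 = 13.589330 / 8 = 1.698666
Sum of squared deviations: (+0.198894)² + (−0.212056)² + (−0.285916)² + (+0.109274)² + (+0.249234)² + (+0.104054)² + (−0.332866)² + (+0.169384)² = 0.390651
Variance = 0.390651 / 8 = 0.048831
SE* = √0.048831

SE* = 0.221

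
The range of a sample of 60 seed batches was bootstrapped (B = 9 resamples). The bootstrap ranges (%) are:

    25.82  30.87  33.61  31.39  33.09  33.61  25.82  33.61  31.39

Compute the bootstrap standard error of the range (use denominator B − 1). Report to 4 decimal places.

SE* = 3.1382

Bootstrap SE is the standard deviation of the 9 replicate ranges.
Mean of replicates: (25.82 + 30.87 + 33.61 + 31.39 + 33.09 + 33.61 + 25.82 + 33.61 + 31.39) / 9 = 279.21000 / 9 = 31.02333
Sum of squared deviations: (−5.20333)² + (−0.15333)² + (+2.58667)² + (+0.36667)² + (+2.06667)² + (+2.58667)² + (−5.20333)² + (+2.58667)² + (+0.36667)² = 78.78540
Variance = 78.78540 / 8 = 9.84817
SE* = √9.84817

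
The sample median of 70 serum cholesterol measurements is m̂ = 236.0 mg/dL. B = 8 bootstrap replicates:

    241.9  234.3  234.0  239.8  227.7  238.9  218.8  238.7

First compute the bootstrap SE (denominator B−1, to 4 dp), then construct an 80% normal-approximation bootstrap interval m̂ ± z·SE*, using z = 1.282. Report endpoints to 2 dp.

Mean of replicates = 234.2625; sum of squared deviations = 412.4187; SE* = √(412.4187/7) = 7.6757
Margin = 1.282 × 7.6757 = 9.840
Interval: 236.0 ± 9.840

(226.16, 245.84)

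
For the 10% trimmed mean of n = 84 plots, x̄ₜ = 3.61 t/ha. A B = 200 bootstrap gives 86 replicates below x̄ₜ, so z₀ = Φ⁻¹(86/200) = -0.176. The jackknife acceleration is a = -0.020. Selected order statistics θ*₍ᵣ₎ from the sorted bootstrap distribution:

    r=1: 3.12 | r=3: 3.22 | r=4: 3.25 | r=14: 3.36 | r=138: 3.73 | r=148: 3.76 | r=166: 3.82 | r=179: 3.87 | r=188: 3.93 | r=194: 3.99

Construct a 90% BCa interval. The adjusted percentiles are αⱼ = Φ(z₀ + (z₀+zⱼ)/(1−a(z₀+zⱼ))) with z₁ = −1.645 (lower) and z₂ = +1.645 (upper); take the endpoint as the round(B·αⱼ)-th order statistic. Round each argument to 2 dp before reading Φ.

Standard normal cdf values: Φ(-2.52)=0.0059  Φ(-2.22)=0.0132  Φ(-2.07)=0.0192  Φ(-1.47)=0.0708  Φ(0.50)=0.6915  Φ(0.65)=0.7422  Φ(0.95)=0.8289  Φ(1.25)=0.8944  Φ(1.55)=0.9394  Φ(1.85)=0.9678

(3.25, 3.87)

Lower: z₀ + z₁ = -0.176 + (-1.645) = -1.821; 1 − a(z₀+z₁) = 1 − (-0.020)(-1.821) = 0.9636; argument = -0.176 + (-1.821)/0.9636 = -2.0658 → -2.07.
α₁ = Φ(-2.07) = 0.0192; rank = round(200 × 0.0192) = 4; θ*₍4₎ = 3.25.
Upper: z₀ + z₂ = 1.469; 1 − a(z₀+z₂) = 1.0294; argument = 1.2511 → 1.25; α₂ = 0.8944; rank = 179; θ*₍179₎ = 3.87.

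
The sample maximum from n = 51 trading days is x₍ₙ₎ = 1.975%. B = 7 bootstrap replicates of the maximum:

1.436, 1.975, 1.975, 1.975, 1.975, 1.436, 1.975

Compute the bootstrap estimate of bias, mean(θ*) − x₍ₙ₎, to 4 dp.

mean(θ*) = (1.436 + 1.975 + 1.975 + 1.975 + 1.975 + 1.436 + 1.975) / 7 = 1.82100
bias = 1.82100 − 1.975

bias = −0.1540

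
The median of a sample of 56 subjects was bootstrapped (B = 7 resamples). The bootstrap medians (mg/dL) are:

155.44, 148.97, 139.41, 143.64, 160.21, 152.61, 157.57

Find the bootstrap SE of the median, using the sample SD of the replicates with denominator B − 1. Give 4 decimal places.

SE* = 7.5588

Bootstrap SE is the standard deviation of the 7 replicate medians.
Mean of replicates: (155.44 + 148.97 + 139.41 + 143.64 + 160.21 + 152.61 + 157.57) / 7 = 1057.85000 / 7 = 151.12143
Sum of squared deviations: (+4.31857)² + (−2.15143)² + (−11.71143)² + (−7.48143)² + (+9.08857)² + (+1.48857)² + (+6.44857)² = 342.81009
Variance = 342.81009 / 6 = 57.13501
SE* = √57.13501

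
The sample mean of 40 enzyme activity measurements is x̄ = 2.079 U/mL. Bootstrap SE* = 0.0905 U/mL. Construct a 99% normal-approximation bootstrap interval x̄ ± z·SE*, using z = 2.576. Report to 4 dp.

Margin = 2.576 × 0.0905 = 0.23313
Interval: 2.079 ± 0.23313

(1.8459, 2.3121)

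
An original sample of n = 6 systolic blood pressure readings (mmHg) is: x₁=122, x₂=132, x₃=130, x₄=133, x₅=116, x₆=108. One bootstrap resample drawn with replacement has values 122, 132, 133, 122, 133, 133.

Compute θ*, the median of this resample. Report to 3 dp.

Sorted: 122, 122, 132, 133, 133, 133
Median = average of the two middle values = 132.500

θ* = 132.500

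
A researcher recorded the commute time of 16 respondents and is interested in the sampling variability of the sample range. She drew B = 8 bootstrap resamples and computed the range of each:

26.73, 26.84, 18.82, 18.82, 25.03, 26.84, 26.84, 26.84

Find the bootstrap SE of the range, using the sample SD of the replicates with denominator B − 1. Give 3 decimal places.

SE* = 3.618

Bootstrap SE is the standard deviation of the 8 replicate ranges.
Mean of replicates: (26.73 + 26.84 + 18.82 + 18.82 + 25.03 + 26.84 + 26.84 + 26.84) / 8 = 196.7600 / 8 = 24.5950
Sum of squared deviations: (+2.1350)² + (+2.2450)² + (−5.7750)² + (−5.7750)² + (+0.4350)² + (+2.2450)² + (+2.2450)² + (+2.2450)² = 91.6088
Variance = 91.6088 / 7 = 13.0870
SE* = √13.0870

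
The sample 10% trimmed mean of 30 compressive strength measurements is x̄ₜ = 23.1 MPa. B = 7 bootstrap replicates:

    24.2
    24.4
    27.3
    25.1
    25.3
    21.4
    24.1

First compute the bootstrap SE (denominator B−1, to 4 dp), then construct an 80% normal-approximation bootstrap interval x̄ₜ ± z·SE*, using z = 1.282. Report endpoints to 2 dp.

Mean of replicates = 24.5429; sum of squared deviations = 18.6971; SE* = √(18.6971/6) = 1.7653
Margin = 1.282 × 1.7653 = 2.263
Interval: 23.1 ± 2.263

(20.84, 25.36)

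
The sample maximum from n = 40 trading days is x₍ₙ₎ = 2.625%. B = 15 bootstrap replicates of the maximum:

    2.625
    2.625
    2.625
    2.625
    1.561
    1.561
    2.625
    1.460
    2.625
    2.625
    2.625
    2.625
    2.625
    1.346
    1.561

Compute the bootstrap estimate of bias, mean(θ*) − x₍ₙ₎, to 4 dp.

bias = −0.3757

mean(θ*) = (2.625 + 2.625 + 2.625 + 2.625 + 1.561 + 1.561 + 2.625 + 1.460 + 2.625 + 2.625 + 2.625 + 2.625 + 2.625 + 1.346 + 1.561) / 15 = 2.24927
bias = 2.24927 − 2.625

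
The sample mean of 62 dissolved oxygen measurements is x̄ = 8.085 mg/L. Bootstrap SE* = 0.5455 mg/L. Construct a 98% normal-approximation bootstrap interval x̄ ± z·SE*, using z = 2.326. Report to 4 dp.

Margin = 2.326 × 0.5455 = 1.26883
Interval: 8.085 ± 1.26883

(6.8162, 9.3538)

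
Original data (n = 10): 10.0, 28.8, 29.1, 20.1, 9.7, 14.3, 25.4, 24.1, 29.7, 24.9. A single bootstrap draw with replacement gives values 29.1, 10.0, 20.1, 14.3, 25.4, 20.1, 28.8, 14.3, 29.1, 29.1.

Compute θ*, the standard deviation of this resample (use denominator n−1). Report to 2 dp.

Mean = 22.0300; sum of squared deviations = 478.8210
s² = 478.8210 / 9 = 53.2023
s = √53.2023 = 7.29

θ* = 7.29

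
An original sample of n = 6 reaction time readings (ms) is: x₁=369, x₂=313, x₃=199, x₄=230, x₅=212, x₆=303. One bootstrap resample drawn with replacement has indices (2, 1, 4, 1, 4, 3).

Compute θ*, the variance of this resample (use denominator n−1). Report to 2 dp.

θ* = 5668.40

Resample values: 313, 369, 230, 369, 230, 199.
Mean = 285.0000; sum of squared deviations = 28342.0000
s² = 28342.0000 / 5 = 5668.4000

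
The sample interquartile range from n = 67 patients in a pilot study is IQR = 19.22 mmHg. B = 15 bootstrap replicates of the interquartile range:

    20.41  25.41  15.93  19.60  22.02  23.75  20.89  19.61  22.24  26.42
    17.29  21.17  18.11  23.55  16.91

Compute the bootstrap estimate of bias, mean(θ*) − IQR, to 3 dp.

mean(θ*) = (20.41 + 25.41 + 15.93 + 19.60 + 22.02 + 23.75 + 20.89 + 19.61 + 22.24 + 26.42 + 17.29 + 21.17 + 18.11 + 23.55 + 16.91) / 15 = 20.8873
bias = 20.8873 − 19.22

bias = +1.667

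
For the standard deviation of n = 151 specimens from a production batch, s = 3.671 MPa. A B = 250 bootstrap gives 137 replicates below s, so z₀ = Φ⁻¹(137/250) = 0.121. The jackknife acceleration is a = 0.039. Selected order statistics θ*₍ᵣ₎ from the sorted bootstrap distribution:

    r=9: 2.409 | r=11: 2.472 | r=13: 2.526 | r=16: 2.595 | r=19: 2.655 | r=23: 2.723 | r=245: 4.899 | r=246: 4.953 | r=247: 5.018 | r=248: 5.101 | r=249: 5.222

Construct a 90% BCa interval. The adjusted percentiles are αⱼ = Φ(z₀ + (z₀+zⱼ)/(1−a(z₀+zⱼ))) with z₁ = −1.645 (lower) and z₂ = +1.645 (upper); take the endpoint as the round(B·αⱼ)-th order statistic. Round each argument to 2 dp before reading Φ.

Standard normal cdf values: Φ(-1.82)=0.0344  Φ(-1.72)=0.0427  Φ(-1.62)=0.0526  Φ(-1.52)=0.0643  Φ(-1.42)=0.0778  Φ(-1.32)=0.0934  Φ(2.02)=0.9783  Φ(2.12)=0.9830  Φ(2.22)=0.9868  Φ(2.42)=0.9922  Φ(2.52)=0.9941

Lower: z₀ + z₁ = 0.121 + (-1.645) = -1.524; 1 − a(z₀+z₁) = 1 − (0.039)(-1.524) = 1.0594; argument = 0.121 + (-1.524)/1.0594 = -1.3175 → -1.32.
α₁ = Φ(-1.32) = 0.0934; rank = round(250 × 0.0934) = 23; θ*₍23₎ = 2.723.
Upper: z₀ + z₂ = 1.766; 1 − a(z₀+z₂) = 0.9311; argument = 2.0176 → 2.02; α₂ = 0.9783; rank = 245; θ*₍245₎ = 4.899.

(2.723, 4.899)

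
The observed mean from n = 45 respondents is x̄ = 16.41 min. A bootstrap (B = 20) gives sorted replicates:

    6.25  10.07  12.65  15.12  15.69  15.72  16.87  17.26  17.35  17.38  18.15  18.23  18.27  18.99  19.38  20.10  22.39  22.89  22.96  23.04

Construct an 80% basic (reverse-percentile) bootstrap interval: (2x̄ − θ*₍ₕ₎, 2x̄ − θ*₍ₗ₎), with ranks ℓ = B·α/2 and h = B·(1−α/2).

Percentile endpoints at ranks 2 and 18: θ*₍2₎ = 10.07, θ*₍18₎ = 22.89.
Basic interval reflects these around x̄:
  lower = 2 × 16.41 − 22.89 = 9.93
  upper = 2 × 16.41 − 10.07 = 22.75

(9.93, 22.75)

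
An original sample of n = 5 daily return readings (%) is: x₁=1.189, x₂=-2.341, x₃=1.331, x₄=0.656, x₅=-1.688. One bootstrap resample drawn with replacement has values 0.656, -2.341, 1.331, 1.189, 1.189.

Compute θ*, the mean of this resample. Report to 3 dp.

θ* = 0.405

Mean = (0.656 + (-2.341) + 1.331 + 1.189 + 1.189) / 5 = 2.0240 / 5 = 0.405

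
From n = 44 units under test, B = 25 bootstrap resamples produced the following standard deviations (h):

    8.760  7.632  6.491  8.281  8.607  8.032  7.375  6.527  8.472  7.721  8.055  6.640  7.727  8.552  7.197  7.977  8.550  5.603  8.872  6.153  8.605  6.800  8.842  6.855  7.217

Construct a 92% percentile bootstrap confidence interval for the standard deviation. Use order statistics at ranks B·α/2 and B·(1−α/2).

Sorted replicates: 5.603, 6.153, 6.491, 6.527, 6.640, 6.800, 6.855, 7.197, 7.217, 7.375, 7.632, 7.721, 7.727, 7.977, 8.032, 8.055, 8.281, 8.472, 8.550, 8.552, 8.605, 8.607, 8.760, 8.842, 8.872
α = 0.08; lower rank = 25 × 0.040 = 1; upper rank = 25 × 0.960 = 24.
The 1st smallest replicate is 5.603; the 24th is 8.842.

(5.603, 8.842)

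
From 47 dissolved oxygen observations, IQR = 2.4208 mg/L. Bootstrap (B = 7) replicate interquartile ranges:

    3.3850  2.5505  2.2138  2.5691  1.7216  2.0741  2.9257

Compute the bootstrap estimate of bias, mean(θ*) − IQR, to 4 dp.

bias = +0.0706

mean(θ*) = (3.3850 + 2.5505 + 2.2138 + 2.5691 + 1.7216 + 2.0741 + 2.9257) / 7 = 2.49140
bias = 2.49140 − 2.4208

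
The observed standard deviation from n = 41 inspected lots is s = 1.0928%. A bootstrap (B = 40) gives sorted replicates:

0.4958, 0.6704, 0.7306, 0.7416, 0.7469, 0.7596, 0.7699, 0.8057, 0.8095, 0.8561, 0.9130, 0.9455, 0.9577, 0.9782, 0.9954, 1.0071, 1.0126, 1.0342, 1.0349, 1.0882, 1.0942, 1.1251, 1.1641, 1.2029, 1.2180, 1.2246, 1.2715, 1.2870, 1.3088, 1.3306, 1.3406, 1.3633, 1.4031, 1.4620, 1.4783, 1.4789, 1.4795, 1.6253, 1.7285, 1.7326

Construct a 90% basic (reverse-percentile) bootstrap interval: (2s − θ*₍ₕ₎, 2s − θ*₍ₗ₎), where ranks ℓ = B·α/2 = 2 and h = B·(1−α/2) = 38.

(0.5603, 1.5152)

Percentile endpoints at ranks 2 and 38: θ*₍2₎ = 0.6704, θ*₍38₎ = 1.6253.
Basic interval reflects these around s:
  lower = 2 × 1.0928 − 1.6253 = 0.5603
  upper = 2 × 1.0928 − 0.6704 = 1.5152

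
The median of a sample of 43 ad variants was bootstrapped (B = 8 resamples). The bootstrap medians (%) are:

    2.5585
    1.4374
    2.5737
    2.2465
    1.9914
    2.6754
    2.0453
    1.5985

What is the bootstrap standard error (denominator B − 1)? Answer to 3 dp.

SE* = 0.460

Bootstrap SE is the standard deviation of the 8 replicate medians.
Mean of replicates: (2.5585 + 1.4374 + 2.5737 + 2.2465 + 1.9914 + 2.6754 + 2.0453 + 1.5985) / 8 = 17.12670 / 8 = 2.14084
Sum of squared deviations: (+0.41766)² + (−0.70344)² + (+0.43286)² + (+0.10566)² + (−0.14944)² + (+0.53456)² + (−0.09554)² + (−0.54234)² = 1.47915
Variance = 1.47915 / 7 = 0.21131
SE* = √0.21131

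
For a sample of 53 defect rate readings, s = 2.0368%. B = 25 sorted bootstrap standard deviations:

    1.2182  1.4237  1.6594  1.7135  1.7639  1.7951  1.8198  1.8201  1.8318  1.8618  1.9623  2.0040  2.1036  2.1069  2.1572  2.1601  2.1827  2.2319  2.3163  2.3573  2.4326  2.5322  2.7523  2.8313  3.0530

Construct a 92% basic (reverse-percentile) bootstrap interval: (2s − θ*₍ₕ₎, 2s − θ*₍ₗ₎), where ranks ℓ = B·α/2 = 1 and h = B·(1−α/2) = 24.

(1.2423, 2.8554)

Percentile endpoints at ranks 1 and 24: θ*₍1₎ = 1.2182, θ*₍24₎ = 2.8313.
Basic interval reflects these around s:
  lower = 2 × 2.0368 − 2.8313 = 1.2423
  upper = 2 × 2.0368 − 1.2182 = 2.8554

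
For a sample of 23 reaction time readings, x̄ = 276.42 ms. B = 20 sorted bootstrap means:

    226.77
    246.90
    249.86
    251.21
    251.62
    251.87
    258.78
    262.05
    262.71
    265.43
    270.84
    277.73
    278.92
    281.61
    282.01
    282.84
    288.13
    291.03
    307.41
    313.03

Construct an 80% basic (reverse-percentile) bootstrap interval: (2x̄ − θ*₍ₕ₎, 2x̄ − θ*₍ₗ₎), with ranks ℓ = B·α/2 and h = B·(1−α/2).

Percentile endpoints at ranks 2 and 18: θ*₍2₎ = 246.90, θ*₍18₎ = 291.03.
Basic interval reflects these around x̄:
  lower = 2 × 276.42 − 291.03 = 261.81
  upper = 2 × 276.42 − 246.90 = 305.94

(261.81, 305.94)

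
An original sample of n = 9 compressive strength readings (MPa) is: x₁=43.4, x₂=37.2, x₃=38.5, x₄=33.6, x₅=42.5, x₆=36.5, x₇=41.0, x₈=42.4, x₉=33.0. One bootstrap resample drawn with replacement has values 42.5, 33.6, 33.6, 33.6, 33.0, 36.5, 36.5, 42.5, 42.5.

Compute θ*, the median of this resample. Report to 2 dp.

θ* = 36.50

Sorted: 33.0, 33.6, 33.6, 33.6, 36.5, 36.5, 42.5, 42.5, 42.5
Median = middle value = 36.50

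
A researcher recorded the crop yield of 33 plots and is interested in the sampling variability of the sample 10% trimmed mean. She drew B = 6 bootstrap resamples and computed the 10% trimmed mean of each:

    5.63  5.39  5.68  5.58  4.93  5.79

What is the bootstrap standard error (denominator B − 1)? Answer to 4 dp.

SE* = 0.3088

Bootstrap SE is the standard deviation of the 6 replicate 10% trimmed means.
Mean of replicates: (5.63 + 5.39 + 5.68 + 5.58 + 4.93 + 5.79) / 6 = 33.00000 / 6 = 5.50000
Sum of squared deviations: (+0.13000)² + (−0.11000)² + (+0.18000)² + (+0.08000)² + (−0.57000)² + (+0.29000)² = 0.47680
Variance = 0.47680 / 5 = 0.09536
SE* = √0.09536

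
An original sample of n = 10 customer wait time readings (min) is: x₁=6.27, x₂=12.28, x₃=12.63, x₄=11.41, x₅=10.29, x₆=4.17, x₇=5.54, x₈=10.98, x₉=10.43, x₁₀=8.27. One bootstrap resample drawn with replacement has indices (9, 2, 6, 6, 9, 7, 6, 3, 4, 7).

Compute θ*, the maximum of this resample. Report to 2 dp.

Resample values: 10.43, 12.28, 4.17, 4.17, 10.43, 5.54, 4.17, 12.63, 11.41, 5.54.
Maximum = 12.63

θ* = 12.63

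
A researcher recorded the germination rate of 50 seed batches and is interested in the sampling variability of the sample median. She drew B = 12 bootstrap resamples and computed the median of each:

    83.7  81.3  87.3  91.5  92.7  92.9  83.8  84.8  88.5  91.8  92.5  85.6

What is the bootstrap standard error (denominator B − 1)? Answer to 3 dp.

SE* = 4.165

Bootstrap SE is the standard deviation of the 12 replicate medians.
Mean of replicates: (83.7 + 81.3 + 87.3 + 91.5 + 92.7 + 92.9 + 83.8 + 84.8 + 88.5 + 91.8 + 92.5 + 85.6) / 12 = 1056.4000 / 12 = 88.0333
Sum of squared deviations: (−4.3333)² + (−6.7333)² + (−0.7333)² + (+3.4667)² + (+4.6667)² + (+4.8667)² + (−4.2333)² + (−3.2333)² + (+0.4667)² + (+3.7667)² + (+4.4667)² + (−2.4333)² = 190.7867
Variance = 190.7867 / 11 = 17.3442
SE* = √17.3442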